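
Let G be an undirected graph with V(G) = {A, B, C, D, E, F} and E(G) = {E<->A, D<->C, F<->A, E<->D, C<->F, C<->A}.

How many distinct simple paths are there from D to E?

3

D–C–A–E
D–C–F–A–E
D–E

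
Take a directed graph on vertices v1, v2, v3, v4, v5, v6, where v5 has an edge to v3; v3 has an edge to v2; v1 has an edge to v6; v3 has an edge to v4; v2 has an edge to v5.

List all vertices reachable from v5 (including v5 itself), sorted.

v2, v3, v4, v5

Start at v5.
Its neighbours: v3.
Then their neighbours: v2, v4.
Nothing further is reachable.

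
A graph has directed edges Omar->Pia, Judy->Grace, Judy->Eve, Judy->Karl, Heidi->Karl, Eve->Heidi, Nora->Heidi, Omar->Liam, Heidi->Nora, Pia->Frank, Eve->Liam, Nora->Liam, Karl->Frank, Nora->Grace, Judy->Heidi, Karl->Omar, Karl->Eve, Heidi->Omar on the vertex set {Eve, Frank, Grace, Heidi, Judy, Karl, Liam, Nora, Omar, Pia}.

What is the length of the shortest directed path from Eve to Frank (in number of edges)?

3

Distance 0: Eve.
Distance 1: Heidi, Liam.
Distance 2: Karl, Nora, Omar.
Distance 3: Frank, Grace, Pia — contains Frank.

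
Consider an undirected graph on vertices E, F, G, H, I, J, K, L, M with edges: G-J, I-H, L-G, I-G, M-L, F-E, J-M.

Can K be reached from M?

No

Explore from M.
Distance 1: reach J, L.
Distance 2: reach G.
Distance 3: reach I.
Distance 4: reach H.
The search is exhausted without reaching K; it lies in a different component.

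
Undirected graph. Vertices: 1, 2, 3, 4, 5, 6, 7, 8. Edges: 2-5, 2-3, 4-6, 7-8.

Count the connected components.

4

From 1: component {1}.
From 2: component {2, 3, 5}.
From 4: component {4, 6}.
From 7: component {7, 8}.
That's 4 components.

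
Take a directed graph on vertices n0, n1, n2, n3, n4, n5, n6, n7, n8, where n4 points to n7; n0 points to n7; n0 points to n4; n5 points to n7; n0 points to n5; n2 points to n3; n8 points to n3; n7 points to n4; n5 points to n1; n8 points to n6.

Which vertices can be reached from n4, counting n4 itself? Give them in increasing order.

n4, n7

Start at n4.
Its neighbours: n7.
Nothing further is reachable.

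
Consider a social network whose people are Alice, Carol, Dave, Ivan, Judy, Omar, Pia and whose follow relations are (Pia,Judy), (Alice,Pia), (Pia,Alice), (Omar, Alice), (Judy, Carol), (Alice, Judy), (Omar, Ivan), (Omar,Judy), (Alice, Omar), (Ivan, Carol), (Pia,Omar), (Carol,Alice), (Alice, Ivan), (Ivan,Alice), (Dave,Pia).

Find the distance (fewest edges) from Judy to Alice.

Distance 0: Judy.
Distance 1: Carol.
Distance 2: Alice — contains Alice.

2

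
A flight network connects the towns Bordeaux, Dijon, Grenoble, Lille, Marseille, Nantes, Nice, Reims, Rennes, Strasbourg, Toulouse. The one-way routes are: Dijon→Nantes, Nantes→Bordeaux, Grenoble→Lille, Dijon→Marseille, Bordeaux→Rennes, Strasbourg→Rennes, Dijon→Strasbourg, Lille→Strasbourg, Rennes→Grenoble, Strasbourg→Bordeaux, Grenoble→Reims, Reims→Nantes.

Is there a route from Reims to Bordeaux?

Explore from Reims.
Distance 1: reach Nantes.
Distance 2: reach Bordeaux.
Found Bordeaux.

Yes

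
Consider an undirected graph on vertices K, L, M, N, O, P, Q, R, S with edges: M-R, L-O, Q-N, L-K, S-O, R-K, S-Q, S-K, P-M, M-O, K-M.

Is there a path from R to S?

Yes

Explore from R.
Distance 1: reach K, M.
Distance 2: reach L, O, P, S.
Found S.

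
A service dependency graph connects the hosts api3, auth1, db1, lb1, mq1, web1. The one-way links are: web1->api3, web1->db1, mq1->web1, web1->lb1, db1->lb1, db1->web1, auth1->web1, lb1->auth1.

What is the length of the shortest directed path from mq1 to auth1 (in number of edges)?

Distance 0: mq1.
Distance 1: web1.
Distance 2: api3, db1, lb1.
Distance 3: auth1 — contains auth1.

3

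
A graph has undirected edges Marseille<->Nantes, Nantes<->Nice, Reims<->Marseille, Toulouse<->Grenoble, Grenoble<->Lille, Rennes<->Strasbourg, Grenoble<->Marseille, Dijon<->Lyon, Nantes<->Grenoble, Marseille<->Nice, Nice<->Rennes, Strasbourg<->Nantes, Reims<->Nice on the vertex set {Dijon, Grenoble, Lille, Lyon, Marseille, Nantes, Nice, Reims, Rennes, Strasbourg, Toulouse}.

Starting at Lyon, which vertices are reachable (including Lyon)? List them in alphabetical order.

Dijon, Lyon

Start at Lyon.
Its neighbours: Dijon.
Nothing further is reachable.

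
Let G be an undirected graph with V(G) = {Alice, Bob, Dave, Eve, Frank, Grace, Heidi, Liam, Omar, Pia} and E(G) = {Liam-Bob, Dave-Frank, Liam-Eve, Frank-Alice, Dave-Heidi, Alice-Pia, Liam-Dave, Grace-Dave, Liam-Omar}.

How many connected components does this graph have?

1

From Alice: component {Alice, Bob, Dave, Eve, Frank, Grace, Heidi, Liam, Omar, Pia}.
That's 1 component.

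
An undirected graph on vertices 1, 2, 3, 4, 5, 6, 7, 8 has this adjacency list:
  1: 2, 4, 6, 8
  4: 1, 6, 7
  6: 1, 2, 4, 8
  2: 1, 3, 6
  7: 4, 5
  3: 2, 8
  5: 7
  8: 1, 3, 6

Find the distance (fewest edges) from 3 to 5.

Distance 0: 3.
Distance 1: 2, 8.
Distance 2: 1, 6.
Distance 3: 4.
Distance 4: 7.
Distance 5: 5 — contains 5.

5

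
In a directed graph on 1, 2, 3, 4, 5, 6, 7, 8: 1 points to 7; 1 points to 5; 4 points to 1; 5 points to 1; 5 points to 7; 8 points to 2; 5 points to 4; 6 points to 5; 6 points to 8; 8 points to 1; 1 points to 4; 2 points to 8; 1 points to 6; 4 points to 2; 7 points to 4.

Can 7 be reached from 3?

3 has no outgoing edges, so nothing is reachable from it.

No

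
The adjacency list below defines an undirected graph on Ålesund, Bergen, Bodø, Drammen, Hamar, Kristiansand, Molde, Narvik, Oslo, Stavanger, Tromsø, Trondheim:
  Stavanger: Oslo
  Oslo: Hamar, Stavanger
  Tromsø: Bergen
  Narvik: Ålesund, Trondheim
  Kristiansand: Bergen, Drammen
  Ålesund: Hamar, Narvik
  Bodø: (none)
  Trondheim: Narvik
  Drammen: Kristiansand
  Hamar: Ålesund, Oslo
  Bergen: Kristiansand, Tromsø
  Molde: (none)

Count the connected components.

From Ålesund: component {Ålesund, Hamar, Narvik, Oslo, Stavanger, Trondheim}.
From Bergen: component {Bergen, Drammen, Kristiansand, Tromsø}.
From Bodø: component {Bodø}.
From Molde: component {Molde}.
That's 4 components.

4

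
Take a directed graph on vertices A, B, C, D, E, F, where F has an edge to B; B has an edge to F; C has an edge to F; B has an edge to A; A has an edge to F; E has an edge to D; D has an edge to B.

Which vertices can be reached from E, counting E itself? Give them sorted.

A, B, D, E, F

Start at E.
Its neighbours: D.
Then their neighbours: B.
Then next layer: A, F.
Nothing further is reachable.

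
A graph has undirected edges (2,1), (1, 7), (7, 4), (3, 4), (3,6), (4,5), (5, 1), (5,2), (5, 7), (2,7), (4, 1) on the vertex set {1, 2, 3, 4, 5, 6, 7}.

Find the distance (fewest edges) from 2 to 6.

Distance 0: 2.
Distance 1: 1, 5, 7.
Distance 2: 4.
Distance 3: 3.
Distance 4: 6 — contains 6.

4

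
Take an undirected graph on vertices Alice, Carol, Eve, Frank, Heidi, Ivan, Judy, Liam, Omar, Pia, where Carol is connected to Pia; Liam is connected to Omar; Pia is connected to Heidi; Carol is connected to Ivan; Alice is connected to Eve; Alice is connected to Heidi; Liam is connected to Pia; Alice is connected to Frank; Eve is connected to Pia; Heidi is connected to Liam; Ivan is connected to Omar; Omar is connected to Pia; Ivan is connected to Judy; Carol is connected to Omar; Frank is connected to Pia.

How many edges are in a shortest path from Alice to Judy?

Distance 0: Alice.
Distance 1: Eve, Frank, Heidi.
Distance 2: Liam, Pia.
Distance 3: Carol, Omar.
Distance 4: Ivan.
Distance 5: Judy — contains Judy.

5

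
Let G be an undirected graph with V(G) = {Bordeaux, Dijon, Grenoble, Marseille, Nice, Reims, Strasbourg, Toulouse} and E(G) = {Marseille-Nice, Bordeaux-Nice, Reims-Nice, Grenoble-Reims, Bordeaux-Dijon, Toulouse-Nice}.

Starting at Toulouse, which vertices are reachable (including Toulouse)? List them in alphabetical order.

Start at Toulouse.
Its neighbours: Nice.
Then their neighbours: Bordeaux, Marseille, Reims.
Then next layer: Dijon, Grenoble.
Nothing further is reachable.

Bordeaux, Dijon, Grenoble, Marseille, Nice, Reims, Toulouse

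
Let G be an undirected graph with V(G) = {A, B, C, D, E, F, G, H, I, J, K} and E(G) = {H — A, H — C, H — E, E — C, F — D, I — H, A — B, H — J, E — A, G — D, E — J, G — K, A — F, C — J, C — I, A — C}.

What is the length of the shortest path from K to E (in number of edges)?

5

Distance 0: K.
Distance 1: G.
Distance 2: D.
Distance 3: F.
Distance 4: A.
Distance 5: B, C, E, H — contains E.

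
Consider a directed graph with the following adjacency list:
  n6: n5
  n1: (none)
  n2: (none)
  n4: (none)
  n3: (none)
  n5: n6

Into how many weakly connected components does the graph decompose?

From n1: component {n1}.
From n2: component {n2}.
From n3: component {n3}.
From n4: component {n4}.
From n5: component {n5, n6}.
That's 5 components.

5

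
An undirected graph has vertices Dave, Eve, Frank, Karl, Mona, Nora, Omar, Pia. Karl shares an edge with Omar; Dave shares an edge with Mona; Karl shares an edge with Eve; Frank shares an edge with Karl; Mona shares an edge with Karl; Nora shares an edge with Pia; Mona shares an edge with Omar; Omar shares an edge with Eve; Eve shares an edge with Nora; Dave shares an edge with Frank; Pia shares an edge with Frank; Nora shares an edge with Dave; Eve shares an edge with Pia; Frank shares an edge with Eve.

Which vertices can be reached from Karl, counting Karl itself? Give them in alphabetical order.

Start at Karl.
Its neighbours: Eve, Frank, Mona, Omar.
Then their neighbours: Dave, Nora, Pia.
Every vertex is now reached.

Dave, Eve, Frank, Karl, Mona, Nora, Omar, Pia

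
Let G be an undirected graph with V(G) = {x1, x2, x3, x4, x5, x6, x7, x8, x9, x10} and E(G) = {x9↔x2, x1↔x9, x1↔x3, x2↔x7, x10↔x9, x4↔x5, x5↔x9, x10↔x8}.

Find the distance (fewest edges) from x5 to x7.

Distance 0: x5.
Distance 1: x4, x9.
Distance 2: x1, x2, x10.
Distance 3: x3, x7, x8 — contains x7.

3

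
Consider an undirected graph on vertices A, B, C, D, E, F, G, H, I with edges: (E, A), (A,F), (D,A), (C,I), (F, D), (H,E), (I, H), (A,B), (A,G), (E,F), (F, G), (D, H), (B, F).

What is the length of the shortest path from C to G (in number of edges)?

5

Distance 0: C.
Distance 1: I.
Distance 2: H.
Distance 3: D, E.
Distance 4: A, F.
Distance 5: B, G — contains G.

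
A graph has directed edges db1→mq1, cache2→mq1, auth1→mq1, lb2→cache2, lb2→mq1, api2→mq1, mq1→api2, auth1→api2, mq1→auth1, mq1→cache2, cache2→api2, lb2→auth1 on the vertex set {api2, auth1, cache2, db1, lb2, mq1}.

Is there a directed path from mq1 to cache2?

Yes

Explore from mq1.
Distance 1: reach api2, auth1, cache2.
Found cache2.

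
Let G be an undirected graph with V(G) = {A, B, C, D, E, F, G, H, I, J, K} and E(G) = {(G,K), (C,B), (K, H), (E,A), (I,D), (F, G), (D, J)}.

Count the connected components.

From A: component {A, E}.
From B: component {B, C}.
From D: component {D, I, J}.
From F: component {F, G, H, K}.
That's 4 components.

4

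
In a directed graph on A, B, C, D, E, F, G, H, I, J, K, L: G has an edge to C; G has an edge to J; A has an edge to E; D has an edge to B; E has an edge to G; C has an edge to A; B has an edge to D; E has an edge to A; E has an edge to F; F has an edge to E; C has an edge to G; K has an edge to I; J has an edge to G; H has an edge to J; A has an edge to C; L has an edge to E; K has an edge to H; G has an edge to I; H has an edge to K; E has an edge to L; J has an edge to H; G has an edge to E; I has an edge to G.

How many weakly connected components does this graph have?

From A: component {A, C, E, F, G, H, I, J, K, L}.
From B: component {B, D}.
That's 2 components.

2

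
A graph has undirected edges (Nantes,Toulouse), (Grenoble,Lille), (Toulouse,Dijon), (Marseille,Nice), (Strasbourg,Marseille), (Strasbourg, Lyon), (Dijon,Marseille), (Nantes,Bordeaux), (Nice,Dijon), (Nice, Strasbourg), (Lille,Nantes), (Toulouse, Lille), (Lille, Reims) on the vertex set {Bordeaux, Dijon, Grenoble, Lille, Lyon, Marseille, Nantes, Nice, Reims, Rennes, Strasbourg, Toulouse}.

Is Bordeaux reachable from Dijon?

Explore from Dijon.
Distance 1: reach Marseille, Nice, Toulouse.
Distance 2: reach Lille, Nantes, Strasbourg.
Distance 3: reach Bordeaux, Grenoble, Lyon, Reims.
Found Bordeaux.

Yes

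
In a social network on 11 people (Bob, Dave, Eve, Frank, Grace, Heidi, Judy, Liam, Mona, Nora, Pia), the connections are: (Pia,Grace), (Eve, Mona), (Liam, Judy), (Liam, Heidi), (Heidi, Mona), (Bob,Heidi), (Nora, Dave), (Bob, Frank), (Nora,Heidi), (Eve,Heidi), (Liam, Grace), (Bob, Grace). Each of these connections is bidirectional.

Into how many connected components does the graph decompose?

From Bob: component {Bob, Dave, Eve, Frank, Grace, Heidi, Judy, Liam, Mona, Nora, Pia}.
That's 1 component.

1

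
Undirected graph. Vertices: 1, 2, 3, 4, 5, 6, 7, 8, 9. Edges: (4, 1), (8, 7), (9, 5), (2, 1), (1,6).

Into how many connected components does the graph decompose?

From 1: component {1, 2, 4, 6}.
From 3: component {3}.
From 5: component {5, 9}.
From 7: component {7, 8}.
That's 4 components.

4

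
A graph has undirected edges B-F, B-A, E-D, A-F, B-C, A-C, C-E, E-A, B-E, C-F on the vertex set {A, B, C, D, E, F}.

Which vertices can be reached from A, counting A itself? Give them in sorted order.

Start at A.
Its neighbours: B, C, E, F.
Then their neighbours: D.
Every vertex is now reached.

A, B, C, D, E, F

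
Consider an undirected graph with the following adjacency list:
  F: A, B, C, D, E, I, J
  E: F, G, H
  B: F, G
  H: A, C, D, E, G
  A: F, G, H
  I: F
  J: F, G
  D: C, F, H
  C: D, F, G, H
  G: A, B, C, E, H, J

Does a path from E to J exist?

Explore from E.
Distance 1: reach F, G, H.
Distance 2: reach A, B, C, D, I, J.
Found J.

Yes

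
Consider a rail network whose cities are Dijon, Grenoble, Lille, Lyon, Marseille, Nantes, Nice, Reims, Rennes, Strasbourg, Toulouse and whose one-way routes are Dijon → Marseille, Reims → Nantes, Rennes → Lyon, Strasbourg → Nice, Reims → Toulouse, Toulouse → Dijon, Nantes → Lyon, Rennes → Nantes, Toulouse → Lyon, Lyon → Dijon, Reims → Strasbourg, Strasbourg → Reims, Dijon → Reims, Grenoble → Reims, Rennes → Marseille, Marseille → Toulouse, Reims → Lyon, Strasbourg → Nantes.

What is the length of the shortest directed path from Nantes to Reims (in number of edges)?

3

Distance 0: Nantes.
Distance 1: Lyon.
Distance 2: Dijon.
Distance 3: Marseille, Reims — contains Reims.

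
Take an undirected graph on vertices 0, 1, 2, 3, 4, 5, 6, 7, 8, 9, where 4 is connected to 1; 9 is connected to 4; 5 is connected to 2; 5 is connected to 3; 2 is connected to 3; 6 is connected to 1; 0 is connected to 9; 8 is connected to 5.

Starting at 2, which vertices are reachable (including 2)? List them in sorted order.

Start at 2.
Its neighbours: 3, 5.
Then their neighbours: 8.
Nothing further is reachable.

2, 3, 5, 8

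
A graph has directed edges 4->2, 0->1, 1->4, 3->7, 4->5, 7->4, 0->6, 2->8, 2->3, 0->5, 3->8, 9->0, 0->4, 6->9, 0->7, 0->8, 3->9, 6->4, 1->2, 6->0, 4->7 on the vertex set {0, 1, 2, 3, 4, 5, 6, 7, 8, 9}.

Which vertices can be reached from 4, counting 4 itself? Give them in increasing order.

Start at 4.
Its neighbours: 2, 5, 7.
Then their neighbours: 3, 8.
Then next layer: 9.
Then next layer: 0.
Then next layer: 1, 6.
Every vertex is now reached.

0, 1, 2, 3, 4, 5, 6, 7, 8, 9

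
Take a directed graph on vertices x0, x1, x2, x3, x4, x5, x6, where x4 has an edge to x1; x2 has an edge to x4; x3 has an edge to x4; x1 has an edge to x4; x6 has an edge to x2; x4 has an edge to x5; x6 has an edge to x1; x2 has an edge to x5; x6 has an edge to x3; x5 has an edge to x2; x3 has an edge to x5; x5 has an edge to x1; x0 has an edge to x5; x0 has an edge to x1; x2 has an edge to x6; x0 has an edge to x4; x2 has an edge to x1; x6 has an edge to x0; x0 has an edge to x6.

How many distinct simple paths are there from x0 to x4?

x0→x1→x4
x0→x4
x0→x5→x1→x4
x0→x5→x2→x1→x4
x0→x5→x2→x4
x0→x5→x2→x6→x1→x4
x0→x5→x2→x6→x3→x4
x0→x6→x1→x4
x0→x6→x2→x1→x4
x0→x6→x2→x4
x0→x6→x2→x5→x1→x4
x0→x6→x3→x4
x0→x6→x3→x5→x1→x4
x0→x6→x3→x5→x2→x1→x4
x0→x6→x3→x5→x2→x4

15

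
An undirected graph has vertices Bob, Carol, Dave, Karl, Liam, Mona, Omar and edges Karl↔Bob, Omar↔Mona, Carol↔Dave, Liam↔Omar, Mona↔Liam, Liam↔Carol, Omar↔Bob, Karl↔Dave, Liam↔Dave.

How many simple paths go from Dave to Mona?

Dave–Carol–Liam–Mona
Dave–Carol–Liam–Omar–Mona
Dave–Karl–Bob–Omar–Liam–Mona
Dave–Karl–Bob–Omar–Mona
Dave–Liam–Mona
Dave–Liam–Omar–Mona

6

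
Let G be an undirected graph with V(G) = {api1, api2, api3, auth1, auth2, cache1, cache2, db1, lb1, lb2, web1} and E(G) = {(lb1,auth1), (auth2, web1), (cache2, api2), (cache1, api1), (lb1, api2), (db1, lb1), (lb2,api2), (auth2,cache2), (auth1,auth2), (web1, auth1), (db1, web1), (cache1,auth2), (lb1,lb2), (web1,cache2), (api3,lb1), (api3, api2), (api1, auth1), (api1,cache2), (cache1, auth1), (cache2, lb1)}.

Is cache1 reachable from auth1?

Explore from auth1.
Distance 1: reach api1, auth2, cache1, lb1, web1.
Found cache1.

Yes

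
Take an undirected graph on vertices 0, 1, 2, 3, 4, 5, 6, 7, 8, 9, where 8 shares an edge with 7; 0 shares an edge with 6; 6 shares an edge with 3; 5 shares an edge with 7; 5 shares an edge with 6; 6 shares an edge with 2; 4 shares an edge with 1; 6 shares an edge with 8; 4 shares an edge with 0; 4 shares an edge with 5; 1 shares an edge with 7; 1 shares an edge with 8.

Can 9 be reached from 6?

Explore from 6.
Distance 1: reach 0, 2, 3, 5, 8.
Distance 2: reach 1, 4, 7.
The search is exhausted without reaching 9; it lies in a different component.

No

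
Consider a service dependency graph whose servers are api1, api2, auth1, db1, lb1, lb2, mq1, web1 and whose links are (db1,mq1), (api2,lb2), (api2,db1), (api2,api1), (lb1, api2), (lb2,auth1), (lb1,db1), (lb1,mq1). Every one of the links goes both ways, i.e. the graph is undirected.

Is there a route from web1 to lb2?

No

web1 has no edges, so nothing is reachable from it.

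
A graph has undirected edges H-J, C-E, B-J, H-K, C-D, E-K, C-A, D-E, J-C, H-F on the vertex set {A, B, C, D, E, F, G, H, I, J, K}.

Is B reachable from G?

No

G has no edges, so nothing is reachable from it.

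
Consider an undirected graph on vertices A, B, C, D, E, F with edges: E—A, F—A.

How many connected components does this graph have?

4

From A: component {A, E, F}.
From B: component {B}.
From C: component {C}.
From D: component {D}.
That's 4 components.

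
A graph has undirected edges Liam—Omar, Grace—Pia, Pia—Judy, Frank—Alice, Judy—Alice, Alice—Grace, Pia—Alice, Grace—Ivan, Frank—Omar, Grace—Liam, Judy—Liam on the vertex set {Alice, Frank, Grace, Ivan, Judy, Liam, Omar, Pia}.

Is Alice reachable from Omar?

Explore from Omar.
Distance 1: reach Frank, Liam.
Distance 2: reach Alice, Grace, Judy.
Found Alice.

Yes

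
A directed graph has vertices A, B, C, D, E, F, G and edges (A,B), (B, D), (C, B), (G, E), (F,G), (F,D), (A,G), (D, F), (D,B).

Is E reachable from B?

Explore from B.
Distance 1: reach D.
Distance 2: reach F.
Distance 3: reach G.
Distance 4: reach E.
Found E.

Yes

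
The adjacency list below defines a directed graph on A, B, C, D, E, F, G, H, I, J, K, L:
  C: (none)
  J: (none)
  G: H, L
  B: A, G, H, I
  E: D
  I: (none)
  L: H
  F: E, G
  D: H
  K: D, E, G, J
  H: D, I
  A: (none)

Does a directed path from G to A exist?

Explore from G.
Distance 1: reach H, L.
Distance 2: reach D, I.
The search from G is exhausted; no directed path reaches A.

No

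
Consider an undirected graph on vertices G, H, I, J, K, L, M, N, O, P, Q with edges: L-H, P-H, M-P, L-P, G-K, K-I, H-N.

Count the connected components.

5

From G: component {G, I, K}.
From H: component {H, L, M, N, P}.
From J: component {J}.
From O: component {O}.
From Q: component {Q}.
That's 5 components.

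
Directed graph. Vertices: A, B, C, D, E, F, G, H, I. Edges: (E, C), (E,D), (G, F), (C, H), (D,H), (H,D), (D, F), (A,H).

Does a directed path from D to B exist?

No

Explore from D.
Distance 1: reach F, H.
The search from D is exhausted; no directed path reaches B.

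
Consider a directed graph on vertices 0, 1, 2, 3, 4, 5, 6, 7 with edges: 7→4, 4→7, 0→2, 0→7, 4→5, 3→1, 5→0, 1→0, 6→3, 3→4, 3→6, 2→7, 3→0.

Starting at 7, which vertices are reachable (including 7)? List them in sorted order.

0, 2, 4, 5, 7

Start at 7.
Its neighbours: 4.
Then their neighbours: 5.
Then next layer: 0.
Then next layer: 2.
Nothing further is reachable.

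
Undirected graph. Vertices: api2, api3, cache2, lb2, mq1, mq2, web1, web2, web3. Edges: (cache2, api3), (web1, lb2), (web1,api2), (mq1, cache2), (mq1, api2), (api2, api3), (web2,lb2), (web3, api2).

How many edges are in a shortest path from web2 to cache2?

Distance 0: web2.
Distance 1: lb2.
Distance 2: web1.
Distance 3: api2.
Distance 4: api3, mq1, web3.
Distance 5: cache2 — contains cache2.

5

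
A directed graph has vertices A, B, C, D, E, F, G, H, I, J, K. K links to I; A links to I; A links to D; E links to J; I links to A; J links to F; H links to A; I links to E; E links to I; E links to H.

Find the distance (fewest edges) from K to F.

4

Distance 0: K.
Distance 1: I.
Distance 2: A, E.
Distance 3: D, H, J.
Distance 4: F — contains F.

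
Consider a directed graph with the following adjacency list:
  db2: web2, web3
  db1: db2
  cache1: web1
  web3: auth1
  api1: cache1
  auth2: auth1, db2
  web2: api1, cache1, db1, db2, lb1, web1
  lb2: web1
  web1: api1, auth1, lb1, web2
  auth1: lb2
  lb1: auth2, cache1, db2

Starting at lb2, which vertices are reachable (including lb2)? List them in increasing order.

api1, auth1, auth2, cache1, db1, db2, lb1, lb2, web1, web2, web3

Start at lb2.
Its neighbours: web1.
Then their neighbours: api1, auth1, lb1, web2.
Then next layer: auth2, cache1, db1, db2.
Then next layer: web3.
Every vertex is now reached.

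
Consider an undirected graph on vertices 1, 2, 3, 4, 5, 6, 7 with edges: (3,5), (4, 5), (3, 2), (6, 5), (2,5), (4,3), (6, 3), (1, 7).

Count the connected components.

2

From 1: component {1, 7}.
From 2: component {2, 3, 4, 5, 6}.
That's 2 components.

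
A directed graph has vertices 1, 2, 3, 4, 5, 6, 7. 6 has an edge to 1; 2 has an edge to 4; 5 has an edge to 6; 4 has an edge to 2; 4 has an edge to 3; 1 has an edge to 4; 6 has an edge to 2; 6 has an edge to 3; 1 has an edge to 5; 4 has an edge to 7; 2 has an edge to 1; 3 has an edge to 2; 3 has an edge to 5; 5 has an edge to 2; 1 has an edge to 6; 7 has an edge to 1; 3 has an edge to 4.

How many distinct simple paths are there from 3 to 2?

3→2
3→4→2
3→4→7→1→5→2
3→4→7→1→5→6→2
3→4→7→1→6→2
3→5→2
3→5→6→1→4→2
3→5→6→2

8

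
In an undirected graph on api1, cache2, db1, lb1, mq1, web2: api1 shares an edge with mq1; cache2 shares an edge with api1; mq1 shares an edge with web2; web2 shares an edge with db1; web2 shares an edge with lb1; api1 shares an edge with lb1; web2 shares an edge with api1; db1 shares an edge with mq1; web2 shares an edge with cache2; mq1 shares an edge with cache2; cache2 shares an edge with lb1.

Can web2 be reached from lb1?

Explore from lb1.
Distance 1: reach api1, cache2, web2.
Found web2.

Yes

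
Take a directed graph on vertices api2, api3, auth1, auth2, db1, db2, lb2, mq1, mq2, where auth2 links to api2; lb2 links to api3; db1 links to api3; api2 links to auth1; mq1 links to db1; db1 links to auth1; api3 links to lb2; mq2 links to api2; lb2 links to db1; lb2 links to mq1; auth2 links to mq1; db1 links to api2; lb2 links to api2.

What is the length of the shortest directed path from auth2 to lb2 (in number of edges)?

4

Distance 0: auth2.
Distance 1: api2, mq1.
Distance 2: auth1, db1.
Distance 3: api3.
Distance 4: lb2 — contains lb2.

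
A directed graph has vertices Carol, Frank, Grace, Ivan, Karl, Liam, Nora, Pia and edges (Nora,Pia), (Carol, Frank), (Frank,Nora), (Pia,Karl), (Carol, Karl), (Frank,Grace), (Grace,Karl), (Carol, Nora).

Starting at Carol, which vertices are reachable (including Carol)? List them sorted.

Start at Carol.
Its neighbours: Frank, Karl, Nora.
Then their neighbours: Grace, Pia.
Nothing further is reachable.

Carol, Frank, Grace, Karl, Nora, Pia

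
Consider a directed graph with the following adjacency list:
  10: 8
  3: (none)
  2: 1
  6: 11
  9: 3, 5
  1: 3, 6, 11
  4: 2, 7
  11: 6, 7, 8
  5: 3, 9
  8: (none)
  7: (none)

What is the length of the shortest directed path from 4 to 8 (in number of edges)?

4

Distance 0: 4.
Distance 1: 2, 7.
Distance 2: 1.
Distance 3: 3, 6, 11.
Distance 4: 8 — contains 8.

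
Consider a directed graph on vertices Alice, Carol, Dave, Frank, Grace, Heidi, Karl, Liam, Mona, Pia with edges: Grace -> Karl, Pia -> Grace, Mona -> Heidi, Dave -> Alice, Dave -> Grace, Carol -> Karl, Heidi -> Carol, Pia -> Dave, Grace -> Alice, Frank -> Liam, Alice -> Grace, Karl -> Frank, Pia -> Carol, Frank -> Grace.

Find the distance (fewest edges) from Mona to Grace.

5

Distance 0: Mona.
Distance 1: Heidi.
Distance 2: Carol.
Distance 3: Karl.
Distance 4: Frank.
Distance 5: Grace, Liam — contains Grace.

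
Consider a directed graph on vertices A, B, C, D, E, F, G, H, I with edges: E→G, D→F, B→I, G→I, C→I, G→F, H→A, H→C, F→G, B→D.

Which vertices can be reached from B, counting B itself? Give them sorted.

B, D, F, G, I

Start at B.
Its neighbours: D, I.
Then their neighbours: F.
Then next layer: G.
Nothing further is reachable.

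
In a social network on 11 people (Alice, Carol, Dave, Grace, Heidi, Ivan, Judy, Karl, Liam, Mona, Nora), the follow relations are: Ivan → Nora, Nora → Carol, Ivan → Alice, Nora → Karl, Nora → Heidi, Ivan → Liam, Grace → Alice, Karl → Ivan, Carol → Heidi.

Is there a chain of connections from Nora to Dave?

Explore from Nora.
Distance 1: reach Carol, Heidi, Karl.
Distance 2: reach Ivan.
Distance 3: reach Alice, Liam.
The search from Nora is exhausted; no directed path reaches Dave.

No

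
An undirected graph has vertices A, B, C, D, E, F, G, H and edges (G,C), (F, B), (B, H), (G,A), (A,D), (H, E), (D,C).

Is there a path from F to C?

No

Explore from F.
Distance 1: reach B.
Distance 2: reach H.
Distance 3: reach E.
The search is exhausted without reaching C; it lies in a different component.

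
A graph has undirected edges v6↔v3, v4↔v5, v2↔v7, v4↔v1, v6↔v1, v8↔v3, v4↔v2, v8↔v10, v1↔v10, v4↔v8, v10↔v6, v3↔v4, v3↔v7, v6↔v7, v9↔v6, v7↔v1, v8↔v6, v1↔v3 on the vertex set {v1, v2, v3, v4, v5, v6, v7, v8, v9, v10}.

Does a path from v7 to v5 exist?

Yes

Explore from v7.
Distance 1: reach v1, v2, v3, v6.
Distance 2: reach v4, v8, v9, v10.
Distance 3: reach v5.
Found v5.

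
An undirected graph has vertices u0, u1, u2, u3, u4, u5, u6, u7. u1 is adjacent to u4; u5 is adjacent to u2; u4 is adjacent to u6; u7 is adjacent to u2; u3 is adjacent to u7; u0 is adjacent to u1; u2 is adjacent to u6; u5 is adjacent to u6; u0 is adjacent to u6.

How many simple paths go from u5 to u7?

2

u5–u2–u7
u5–u6–u2–u7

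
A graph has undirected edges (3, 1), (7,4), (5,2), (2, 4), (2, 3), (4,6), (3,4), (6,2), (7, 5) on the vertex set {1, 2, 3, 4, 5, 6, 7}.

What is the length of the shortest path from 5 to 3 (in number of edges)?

Distance 0: 5.
Distance 1: 2, 7.
Distance 2: 3, 4, 6 — contains 3.

2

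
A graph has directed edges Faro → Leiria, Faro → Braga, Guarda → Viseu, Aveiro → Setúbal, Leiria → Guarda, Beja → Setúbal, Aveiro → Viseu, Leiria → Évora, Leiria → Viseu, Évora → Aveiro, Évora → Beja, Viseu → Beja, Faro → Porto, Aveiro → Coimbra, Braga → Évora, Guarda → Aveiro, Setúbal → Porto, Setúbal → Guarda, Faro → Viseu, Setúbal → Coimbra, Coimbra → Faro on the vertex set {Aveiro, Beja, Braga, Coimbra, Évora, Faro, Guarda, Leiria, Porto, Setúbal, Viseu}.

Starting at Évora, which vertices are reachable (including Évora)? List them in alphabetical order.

Start at Évora.
Its neighbours: Aveiro, Beja.
Then their neighbours: Coimbra, Setúbal, Viseu.
Then next layer: Faro, Guarda, Porto.
Then next layer: Braga, Leiria.
Every vertex is now reached.

Aveiro, Beja, Braga, Coimbra, Évora, Faro, Guarda, Leiria, Porto, Setúbal, Viseu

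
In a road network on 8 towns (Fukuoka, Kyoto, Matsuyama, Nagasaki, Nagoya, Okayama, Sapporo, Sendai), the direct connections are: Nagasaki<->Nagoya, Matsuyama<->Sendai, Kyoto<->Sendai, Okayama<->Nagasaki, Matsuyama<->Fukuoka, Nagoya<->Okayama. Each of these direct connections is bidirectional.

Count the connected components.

From Fukuoka: component {Fukuoka, Kyoto, Matsuyama, Sendai}.
From Nagasaki: component {Nagasaki, Nagoya, Okayama}.
From Sapporo: component {Sapporo}.
That's 3 components.

3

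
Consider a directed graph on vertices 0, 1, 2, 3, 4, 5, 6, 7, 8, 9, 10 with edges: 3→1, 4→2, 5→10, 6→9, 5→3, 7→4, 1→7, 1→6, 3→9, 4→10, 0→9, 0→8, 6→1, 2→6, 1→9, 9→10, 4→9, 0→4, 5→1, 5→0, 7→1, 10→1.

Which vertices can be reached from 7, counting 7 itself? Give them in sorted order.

Start at 7.
Its neighbours: 1, 4.
Then their neighbours: 2, 6, 9, 10.
Nothing further is reachable.

1, 2, 4, 6, 7, 9, 10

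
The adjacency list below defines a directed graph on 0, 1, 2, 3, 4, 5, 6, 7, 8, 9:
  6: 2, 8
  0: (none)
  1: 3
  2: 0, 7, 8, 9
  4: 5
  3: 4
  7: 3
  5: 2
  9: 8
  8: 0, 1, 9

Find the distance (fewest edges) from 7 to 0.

Distance 0: 7.
Distance 1: 3.
Distance 2: 4.
Distance 3: 5.
Distance 4: 2.
Distance 5: 0, 8, 9 — contains 0.

5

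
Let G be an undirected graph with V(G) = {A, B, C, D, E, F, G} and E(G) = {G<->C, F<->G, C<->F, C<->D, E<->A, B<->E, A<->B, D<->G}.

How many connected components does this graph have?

From A: component {A, B, E}.
From C: component {C, D, F, G}.
That's 2 components.

2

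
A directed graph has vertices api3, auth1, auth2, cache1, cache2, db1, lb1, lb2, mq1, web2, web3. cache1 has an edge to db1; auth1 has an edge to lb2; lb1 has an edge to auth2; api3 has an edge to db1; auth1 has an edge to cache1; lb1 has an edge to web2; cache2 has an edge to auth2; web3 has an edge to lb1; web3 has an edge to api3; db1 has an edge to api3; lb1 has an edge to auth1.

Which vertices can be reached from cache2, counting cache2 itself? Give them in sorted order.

Start at cache2.
Its neighbours: auth2.
Nothing further is reachable.

auth2, cache2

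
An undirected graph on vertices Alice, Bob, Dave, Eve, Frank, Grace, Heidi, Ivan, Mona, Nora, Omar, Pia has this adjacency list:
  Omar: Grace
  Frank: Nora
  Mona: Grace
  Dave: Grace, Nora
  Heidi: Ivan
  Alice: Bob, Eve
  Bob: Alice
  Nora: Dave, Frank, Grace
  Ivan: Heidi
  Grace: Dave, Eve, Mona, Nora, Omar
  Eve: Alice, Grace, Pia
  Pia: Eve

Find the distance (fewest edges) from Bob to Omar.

Distance 0: Bob.
Distance 1: Alice.
Distance 2: Eve.
Distance 3: Grace, Pia.
Distance 4: Dave, Mona, Nora, Omar — contains Omar.

4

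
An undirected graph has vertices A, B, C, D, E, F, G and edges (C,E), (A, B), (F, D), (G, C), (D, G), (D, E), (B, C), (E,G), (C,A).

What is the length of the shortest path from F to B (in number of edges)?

4

Distance 0: F.
Distance 1: D.
Distance 2: E, G.
Distance 3: C.
Distance 4: A, B — contains B.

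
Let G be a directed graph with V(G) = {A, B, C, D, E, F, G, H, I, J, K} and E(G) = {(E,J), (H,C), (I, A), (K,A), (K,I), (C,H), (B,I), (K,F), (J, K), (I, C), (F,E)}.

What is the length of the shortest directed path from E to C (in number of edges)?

Distance 0: E.
Distance 1: J.
Distance 2: K.
Distance 3: A, F, I.
Distance 4: C — contains C.

4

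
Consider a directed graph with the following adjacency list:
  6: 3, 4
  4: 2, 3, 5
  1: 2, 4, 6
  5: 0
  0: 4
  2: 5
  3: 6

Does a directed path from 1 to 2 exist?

Yes

Explore from 1.
Distance 1: reach 2, 4, 6.
Found 2.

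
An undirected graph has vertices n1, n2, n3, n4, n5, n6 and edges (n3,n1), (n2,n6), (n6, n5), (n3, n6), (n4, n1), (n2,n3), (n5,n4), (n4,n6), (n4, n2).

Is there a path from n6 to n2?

Explore from n6.
Distance 1: reach n2, n3, n4, n5.
Found n2.

Yes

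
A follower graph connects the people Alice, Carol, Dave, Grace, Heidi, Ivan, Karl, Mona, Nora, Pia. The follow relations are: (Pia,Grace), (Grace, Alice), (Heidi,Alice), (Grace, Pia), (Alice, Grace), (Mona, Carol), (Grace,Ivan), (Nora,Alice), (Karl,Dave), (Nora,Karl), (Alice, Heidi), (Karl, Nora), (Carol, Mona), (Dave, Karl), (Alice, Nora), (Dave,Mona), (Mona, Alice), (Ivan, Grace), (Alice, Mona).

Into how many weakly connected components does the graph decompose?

From Alice: component {Alice, Carol, Dave, Grace, Heidi, Ivan, Karl, Mona, Nora, Pia}.
That's 1 component.

1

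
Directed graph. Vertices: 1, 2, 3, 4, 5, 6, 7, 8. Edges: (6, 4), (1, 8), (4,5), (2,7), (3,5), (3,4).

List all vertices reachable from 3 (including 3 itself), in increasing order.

Start at 3.
Its neighbours: 4, 5.
Nothing further is reachable.

3, 4, 5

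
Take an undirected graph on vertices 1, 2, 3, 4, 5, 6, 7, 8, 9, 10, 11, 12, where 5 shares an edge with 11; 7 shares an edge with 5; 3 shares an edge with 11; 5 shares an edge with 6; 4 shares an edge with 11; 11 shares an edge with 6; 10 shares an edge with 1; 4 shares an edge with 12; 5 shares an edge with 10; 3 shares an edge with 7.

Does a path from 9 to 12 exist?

9 has no edges, so nothing is reachable from it.

No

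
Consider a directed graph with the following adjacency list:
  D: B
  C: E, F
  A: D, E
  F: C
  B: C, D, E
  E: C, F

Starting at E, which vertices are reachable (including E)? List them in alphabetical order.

Start at E.
Its neighbours: C, F.
Nothing further is reachable.

C, E, F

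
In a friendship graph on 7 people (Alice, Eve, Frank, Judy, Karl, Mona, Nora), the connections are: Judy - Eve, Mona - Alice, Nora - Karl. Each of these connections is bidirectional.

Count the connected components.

From Alice: component {Alice, Mona}.
From Eve: component {Eve, Judy}.
From Frank: component {Frank}.
From Karl: component {Karl, Nora}.
That's 4 components.

4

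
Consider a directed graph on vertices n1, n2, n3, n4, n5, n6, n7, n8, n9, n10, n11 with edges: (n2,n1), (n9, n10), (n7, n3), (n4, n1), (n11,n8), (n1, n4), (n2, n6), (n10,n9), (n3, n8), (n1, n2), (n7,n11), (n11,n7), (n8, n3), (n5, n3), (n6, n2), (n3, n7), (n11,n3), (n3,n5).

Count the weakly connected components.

3

From n1: component {n1, n2, n4, n6}.
From n3: component {n3, n5, n7, n8, n11}.
From n9: component {n9, n10}.
That's 3 components.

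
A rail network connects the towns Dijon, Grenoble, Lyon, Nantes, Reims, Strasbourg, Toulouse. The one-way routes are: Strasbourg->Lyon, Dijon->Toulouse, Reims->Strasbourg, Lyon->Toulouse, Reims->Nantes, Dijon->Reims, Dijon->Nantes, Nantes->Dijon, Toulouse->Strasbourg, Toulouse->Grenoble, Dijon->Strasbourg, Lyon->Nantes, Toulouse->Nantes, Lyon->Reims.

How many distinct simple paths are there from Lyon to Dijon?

3

Lyon→Nantes→Dijon
Lyon→Reims→Nantes→Dijon
Lyon→Toulouse→Nantes→Dijon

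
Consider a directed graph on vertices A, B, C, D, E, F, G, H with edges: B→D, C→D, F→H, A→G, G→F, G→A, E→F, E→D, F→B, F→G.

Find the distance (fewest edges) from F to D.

2

Distance 0: F.
Distance 1: B, G, H.
Distance 2: A, D — contains D.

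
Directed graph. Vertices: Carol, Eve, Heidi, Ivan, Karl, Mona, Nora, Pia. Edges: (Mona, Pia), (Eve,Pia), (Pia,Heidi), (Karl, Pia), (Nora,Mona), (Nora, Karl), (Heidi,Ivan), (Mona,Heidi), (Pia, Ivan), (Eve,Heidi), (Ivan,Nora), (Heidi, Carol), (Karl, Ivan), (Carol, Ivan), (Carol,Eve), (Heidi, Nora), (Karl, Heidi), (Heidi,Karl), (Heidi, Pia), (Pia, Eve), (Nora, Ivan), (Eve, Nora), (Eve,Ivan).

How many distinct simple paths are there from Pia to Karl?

Pia→Eve→Heidi→Carol→Ivan→Nora→Karl
Pia→Eve→Heidi→Ivan→Nora→Karl
Pia→Eve→Heidi→Karl
Pia→Eve→Heidi→Nora→Karl
Pia→Eve→Ivan→Nora→Karl
Pia→Eve→Ivan→Nora→Mona→Heidi→Karl
Pia→Eve→Nora→Karl
Pia→Eve→Nora→Mona→Heidi→Karl
... and 8 more.

16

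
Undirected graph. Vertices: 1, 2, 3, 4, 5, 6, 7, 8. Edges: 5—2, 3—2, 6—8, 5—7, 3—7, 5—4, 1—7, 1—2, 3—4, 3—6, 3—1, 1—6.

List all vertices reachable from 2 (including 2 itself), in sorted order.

1, 2, 3, 4, 5, 6, 7, 8

Start at 2.
Its neighbours: 1, 3, 5.
Then their neighbours: 4, 6, 7.
Then next layer: 8.
Every vertex is now reached.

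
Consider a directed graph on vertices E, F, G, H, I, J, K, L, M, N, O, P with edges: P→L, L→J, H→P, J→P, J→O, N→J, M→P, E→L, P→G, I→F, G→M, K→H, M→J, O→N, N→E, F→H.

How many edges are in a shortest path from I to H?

2

Distance 0: I.
Distance 1: F.
Distance 2: H — contains H.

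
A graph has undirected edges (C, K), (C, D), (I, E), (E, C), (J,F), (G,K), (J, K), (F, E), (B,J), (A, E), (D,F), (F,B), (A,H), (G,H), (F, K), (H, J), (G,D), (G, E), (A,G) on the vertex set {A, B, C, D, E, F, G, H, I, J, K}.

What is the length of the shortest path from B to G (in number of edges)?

Distance 0: B.
Distance 1: F, J.
Distance 2: D, E, H, K.
Distance 3: A, C, G, I — contains G.

3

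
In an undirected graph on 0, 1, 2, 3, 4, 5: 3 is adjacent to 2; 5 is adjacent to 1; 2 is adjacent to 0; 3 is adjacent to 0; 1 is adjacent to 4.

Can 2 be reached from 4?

No

Explore from 4.
Distance 1: reach 1.
Distance 2: reach 5.
The search is exhausted without reaching 2; it lies in a different component.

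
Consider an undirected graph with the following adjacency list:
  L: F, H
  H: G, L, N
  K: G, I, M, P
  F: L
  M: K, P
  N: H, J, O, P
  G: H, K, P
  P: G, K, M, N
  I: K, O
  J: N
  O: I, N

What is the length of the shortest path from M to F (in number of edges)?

Distance 0: M.
Distance 1: K, P.
Distance 2: G, I, N.
Distance 3: H, J, O.
Distance 4: L.
Distance 5: F — contains F.

5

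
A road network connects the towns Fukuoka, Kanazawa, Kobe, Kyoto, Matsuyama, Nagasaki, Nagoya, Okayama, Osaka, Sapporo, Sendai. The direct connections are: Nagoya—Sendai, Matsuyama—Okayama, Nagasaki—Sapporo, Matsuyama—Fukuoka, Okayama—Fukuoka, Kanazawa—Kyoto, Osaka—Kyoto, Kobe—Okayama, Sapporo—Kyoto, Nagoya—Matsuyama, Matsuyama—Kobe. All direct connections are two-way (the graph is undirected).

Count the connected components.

2

From Fukuoka: component {Fukuoka, Kobe, Matsuyama, Nagoya, Okayama, Sendai}.
From Kanazawa: component {Kanazawa, Kyoto, Nagasaki, Osaka, Sapporo}.
That's 2 components.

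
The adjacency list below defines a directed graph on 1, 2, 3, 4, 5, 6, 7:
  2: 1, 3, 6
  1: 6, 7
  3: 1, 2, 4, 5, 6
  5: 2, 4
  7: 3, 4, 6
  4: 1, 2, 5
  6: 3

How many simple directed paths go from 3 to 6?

3→1→6
3→1→7→4→2→6
3→1→7→4→5→2→6
3→1→7→6
3→2→1→6
3→2→1→7→6
3→2→6
3→4→1→6
... and 16 more.

24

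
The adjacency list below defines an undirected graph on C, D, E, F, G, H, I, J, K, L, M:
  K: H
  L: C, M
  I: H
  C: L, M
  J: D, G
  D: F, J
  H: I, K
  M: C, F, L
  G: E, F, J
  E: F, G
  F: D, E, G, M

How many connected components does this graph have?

2

From C: component {C, D, E, F, G, J, L, M}.
From H: component {H, I, K}.
That's 2 components.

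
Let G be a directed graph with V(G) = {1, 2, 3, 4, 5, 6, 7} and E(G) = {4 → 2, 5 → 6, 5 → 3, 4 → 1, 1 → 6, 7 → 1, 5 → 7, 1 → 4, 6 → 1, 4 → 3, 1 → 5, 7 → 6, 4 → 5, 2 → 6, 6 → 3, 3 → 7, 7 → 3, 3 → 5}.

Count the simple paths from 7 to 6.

7→1→4→2→6
7→1→4→3→5→6
7→1→4→5→6
7→1→5→6
7→1→6
7→3→5→6
7→6

7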